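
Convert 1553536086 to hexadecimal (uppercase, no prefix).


1553536086 = 5C991456 hex

5C991456


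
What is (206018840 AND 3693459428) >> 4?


Step 1: 206018840 & 3693459428 = 201691392
Step 2: 201691392 >> 4 = 12605712

12605712


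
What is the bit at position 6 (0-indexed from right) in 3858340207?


0b11100101111110011001100101101111, position 6 = 1

1


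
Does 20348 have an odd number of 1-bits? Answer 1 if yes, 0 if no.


0b100111101111100 has 10 ones => parity 0

0


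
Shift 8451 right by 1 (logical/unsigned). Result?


0b10000100000011 >> 1 = 0b1000010000001 = 4225

4225


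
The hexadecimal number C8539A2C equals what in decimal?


C8539A2C hex = 3360922156 decimal

3360922156


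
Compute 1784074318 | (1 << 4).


1784074318 | (1 << 4) = 1784074318 | 16 = 1784074334

1784074334


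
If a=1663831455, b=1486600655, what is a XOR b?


1663831455 ^ 1486600655 = 1001894992

1001894992


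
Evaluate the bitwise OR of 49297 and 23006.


0b1100000010010001 | 0b101100111011110 = 0b1101100111011111 = 55775

55775


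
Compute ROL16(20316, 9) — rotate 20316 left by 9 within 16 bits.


Rotate 0b100111101011100 left by 9 (16-bit) = 0b1011100010011110 = 47262

47262


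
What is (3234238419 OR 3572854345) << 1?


Step 1: 3234238419 | 3572854345 = 3573018587
Step 2: 3573018587 << 1 = 7146037174

7146037174


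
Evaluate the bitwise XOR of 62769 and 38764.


0b1111010100110001 ^ 0b1001011101101100 = 0b110001001011101 = 25181

25181


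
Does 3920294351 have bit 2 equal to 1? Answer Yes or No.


0b11101001101010101111000111001111, bit 2 = 1. Yes

Yes


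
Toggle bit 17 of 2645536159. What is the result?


2645536159 ^ (1 << 17) = 2645536159 ^ 131072 = 2645405087

2645405087


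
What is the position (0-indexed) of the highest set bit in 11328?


0b10110001000000. Highest set bit at position 13

13


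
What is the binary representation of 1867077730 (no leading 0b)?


1867077730 = 1101111010010010101100001100010 in binary

1101111010010010101100001100010


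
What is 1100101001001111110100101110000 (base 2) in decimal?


1100101001001111110100101110000 in decimal = 1697114480

1697114480


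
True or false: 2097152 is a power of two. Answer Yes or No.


0b1000000000000000000000. Only one bit set => Yes

Yes


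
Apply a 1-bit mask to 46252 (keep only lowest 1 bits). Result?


46252 & 1 = 0

0


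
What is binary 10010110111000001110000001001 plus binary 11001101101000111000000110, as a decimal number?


10010110111000001110000001001 + 11001101101000111000000110 = 10110000100101010101000001111 = 370321935

370321935


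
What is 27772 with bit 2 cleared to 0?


27772 & ~(1 << 2) = 27768

27768


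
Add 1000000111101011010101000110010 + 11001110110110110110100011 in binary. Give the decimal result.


1000000111101011010101000110010 + 11001110110110110110100011 = 1000100001100010001011111010101 = 1144068053

1144068053


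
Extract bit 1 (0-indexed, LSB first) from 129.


0b10000001, position 1 = 0

0


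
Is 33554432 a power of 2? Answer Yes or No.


0b10000000000000000000000000. Only one bit set => Yes

Yes


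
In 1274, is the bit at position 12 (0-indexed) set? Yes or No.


0b10011111010, bit 12 = 0. No

No


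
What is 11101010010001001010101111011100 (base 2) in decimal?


11101010010001001010101111011100 in decimal = 3930368988

3930368988


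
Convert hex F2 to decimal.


F2 hex = 242 decimal

242


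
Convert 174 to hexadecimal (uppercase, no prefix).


174 = AE hex

AE


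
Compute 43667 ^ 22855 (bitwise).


0b1010101010010011 ^ 0b101100101000111 = 0b1111001111010100 = 62420

62420


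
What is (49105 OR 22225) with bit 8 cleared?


Step 1: 49105 | 22225 = 65489
Step 2: 65489 & ~(1 << 8) = 65233

65233


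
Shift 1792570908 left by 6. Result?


0b1101010110110000111011000011100 << 6 = 0b1101010110110000111011000011100000000 = 114724538112

114724538112


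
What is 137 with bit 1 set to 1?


137 | (1 << 1) = 137 | 2 = 139

139


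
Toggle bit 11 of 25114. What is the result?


25114 ^ (1 << 11) = 25114 ^ 2048 = 27162

27162


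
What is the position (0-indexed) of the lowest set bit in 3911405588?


0b11101001001000110101000000010100. Lowest set bit at position 2

2


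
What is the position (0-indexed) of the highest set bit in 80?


0b1010000. Highest set bit at position 6

6


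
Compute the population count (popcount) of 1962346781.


0b1110100111101110000100100011101 has 17 set bits

17


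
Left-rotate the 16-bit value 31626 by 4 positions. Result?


Rotate 0b111101110001010 left by 4 (16-bit) = 0b1011100010100111 = 47271

47271


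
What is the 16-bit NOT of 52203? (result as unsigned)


~0b1100101111101011 = 0b11010000010100 = 13332 (16-bit unsigned)

13332


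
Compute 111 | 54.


0b1101111 | 0b110110 = 0b1111111 = 127

127


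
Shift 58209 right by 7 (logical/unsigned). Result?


0b1110001101100001 >> 7 = 0b111000110 = 454

454


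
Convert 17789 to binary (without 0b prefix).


17789 = 100010101111101 in binary

100010101111101


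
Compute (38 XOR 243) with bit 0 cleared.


Step 1: 38 ^ 243 = 213
Step 2: 213 & ~(1 << 0) = 212

212


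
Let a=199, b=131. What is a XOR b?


199 ^ 131 = 68

68


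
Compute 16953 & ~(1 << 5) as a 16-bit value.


16953 & ~(1 << 5) = 16921

16921


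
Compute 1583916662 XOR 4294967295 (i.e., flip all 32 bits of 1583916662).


1583916662 ^ 4294967295 = 2711050633

2711050633


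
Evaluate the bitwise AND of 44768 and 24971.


0b1010111011100000 & 0b110000110001011 = 0b10000010000000 = 8320

8320


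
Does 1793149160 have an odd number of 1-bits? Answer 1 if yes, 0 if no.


0b1101010111000010100100011101000 has 14 ones => parity 0

0


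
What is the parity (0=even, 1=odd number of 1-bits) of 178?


0b10110010 has 4 ones => parity 0

0


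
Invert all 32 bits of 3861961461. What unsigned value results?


3861961461 ^ 4294967295 = 433005834

433005834


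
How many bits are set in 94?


0b1011110 has 5 set bits

5


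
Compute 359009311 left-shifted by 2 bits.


0b10101011001100000110000011111 << 2 = 0b1010101100110000011000001111100 = 1436037244

1436037244


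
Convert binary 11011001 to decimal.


11011001 in decimal = 217

217


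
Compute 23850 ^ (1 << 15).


23850 ^ (1 << 15) = 23850 ^ 32768 = 56618

56618


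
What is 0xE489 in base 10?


E489 hex = 58505 decimal

58505


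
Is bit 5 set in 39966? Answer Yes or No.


0b1001110000011110, bit 5 = 0. No

No


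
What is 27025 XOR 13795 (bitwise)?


0b110100110010001 ^ 0b11010111100011 = 0b101110001110010 = 23666

23666


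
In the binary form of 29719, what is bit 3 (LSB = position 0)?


0b111010000010111, position 3 = 0

0


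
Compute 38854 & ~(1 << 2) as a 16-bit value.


38854 & ~(1 << 2) = 38850

38850


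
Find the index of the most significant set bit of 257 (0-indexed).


0b100000001. Highest set bit at position 8

8


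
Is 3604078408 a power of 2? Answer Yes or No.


0b11010110110100011101111101001000. Multiple bits set => No

No


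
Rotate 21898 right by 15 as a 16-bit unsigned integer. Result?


Rotate 0b101010110001010 right by 15 (16-bit) = 0b1010101100010100 = 43796

43796


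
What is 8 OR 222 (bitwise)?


0b1000 | 0b11011110 = 0b11011110 = 222

222


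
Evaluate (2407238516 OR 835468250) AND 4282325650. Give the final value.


Step 1: 2407238516 | 835468250 = 3221208062
Step 2: 3221208062 & 4282325650 = 3208583826

3208583826


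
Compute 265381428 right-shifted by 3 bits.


0b1111110100010110011000110100 >> 3 = 0b1111110100010110011000110 = 33172678

33172678


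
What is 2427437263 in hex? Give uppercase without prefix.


2427437263 = 90AFC0CF hex

90AFC0CF


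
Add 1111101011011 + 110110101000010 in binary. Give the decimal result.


1111101011011 + 110110101000010 = 1000110010011101 = 35997

35997


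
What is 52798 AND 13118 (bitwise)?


0b1100111000111110 & 0b11001100111110 = 0b1000111110 = 574

574


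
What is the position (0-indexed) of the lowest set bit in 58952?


0b1110011001001000. Lowest set bit at position 3

3


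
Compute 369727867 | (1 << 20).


369727867 | (1 << 20) = 369727867 | 1048576 = 370776443

370776443


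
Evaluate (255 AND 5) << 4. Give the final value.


Step 1: 255 & 5 = 5
Step 2: 5 << 4 = 80

80


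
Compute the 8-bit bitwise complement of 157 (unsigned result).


~0b10011101 = 0b1100010 = 98 (8-bit unsigned)

98


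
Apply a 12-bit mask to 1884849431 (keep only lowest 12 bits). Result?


1884849431 & 4095 = 1303

1303


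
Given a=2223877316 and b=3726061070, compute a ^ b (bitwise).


2223877316 ^ 3726061070 = 1520075466

1520075466


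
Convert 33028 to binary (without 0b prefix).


33028 = 1000000100000100 in binary

1000000100000100


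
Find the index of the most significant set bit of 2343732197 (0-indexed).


0b10001011101100101000001111100101. Highest set bit at position 31

31


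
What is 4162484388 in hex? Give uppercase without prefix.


4162484388 = F81A78A4 hex

F81A78A4


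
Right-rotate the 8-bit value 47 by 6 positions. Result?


Rotate 0b101111 right by 6 (8-bit) = 0b10111100 = 188

188


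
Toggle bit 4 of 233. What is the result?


233 ^ (1 << 4) = 233 ^ 16 = 249

249


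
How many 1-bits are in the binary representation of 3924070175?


0b11101001111001001000111100011111 has 19 set bits

19


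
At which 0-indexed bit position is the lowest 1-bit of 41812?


0b1010001101010100. Lowest set bit at position 2

2


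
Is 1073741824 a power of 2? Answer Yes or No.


0b1000000000000000000000000000000. Only one bit set => Yes

Yes


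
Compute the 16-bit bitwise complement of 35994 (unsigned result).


~0b1000110010011010 = 0b111001101100101 = 29541 (16-bit unsigned)

29541


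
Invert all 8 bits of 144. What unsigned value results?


144 ^ 255 = 111

111


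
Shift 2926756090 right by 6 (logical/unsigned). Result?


0b10101110011100101100000011111010 >> 6 = 0b10101110011100101100000011 = 45730563

45730563


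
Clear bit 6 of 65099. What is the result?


65099 & ~(1 << 6) = 65035

65035


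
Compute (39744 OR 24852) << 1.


Step 1: 39744 | 24852 = 64340
Step 2: 64340 << 1 = 128680

128680


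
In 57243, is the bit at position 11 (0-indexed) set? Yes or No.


0b1101111110011011, bit 11 = 1. Yes

Yes


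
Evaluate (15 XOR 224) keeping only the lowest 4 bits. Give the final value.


Step 1: 15 ^ 224 = 239
Step 2: 239 & 15 = 15

15


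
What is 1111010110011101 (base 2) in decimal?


1111010110011101 in decimal = 62877

62877


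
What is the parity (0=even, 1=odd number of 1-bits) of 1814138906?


0b1101100001000011001000000011010 has 11 ones => parity 1

1


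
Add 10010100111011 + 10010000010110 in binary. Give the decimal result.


10010100111011 + 10010000010110 = 100100101010001 = 18769

18769


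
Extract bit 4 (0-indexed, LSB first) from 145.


0b10010001, position 4 = 1

1


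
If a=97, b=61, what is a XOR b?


97 ^ 61 = 92

92


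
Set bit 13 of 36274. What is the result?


36274 | (1 << 13) = 36274 | 8192 = 44466

44466


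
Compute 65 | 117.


0b1000001 | 0b1110101 = 0b1110101 = 117

117


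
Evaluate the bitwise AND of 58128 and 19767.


0b1110001100010000 & 0b100110100110111 = 0b100000100010000 = 16656

16656


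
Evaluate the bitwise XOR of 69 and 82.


0b1000101 ^ 0b1010010 = 0b10111 = 23

23


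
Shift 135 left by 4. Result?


0b10000111 << 4 = 0b100001110000 = 2160

2160


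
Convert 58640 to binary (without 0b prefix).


58640 = 1110010100010000 in binary

1110010100010000


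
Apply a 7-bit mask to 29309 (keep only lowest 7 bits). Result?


29309 & 127 = 125

125


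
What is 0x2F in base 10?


2F hex = 47 decimal

47


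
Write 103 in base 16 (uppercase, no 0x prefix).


103 = 67 hex

67


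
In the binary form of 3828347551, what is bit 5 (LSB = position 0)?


0b11100100001011111111001010011111, position 5 = 0

0


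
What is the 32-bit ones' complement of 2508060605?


2508060605 ^ 4294967295 = 1786906690

1786906690


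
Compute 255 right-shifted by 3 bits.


0b11111111 >> 3 = 0b11111 = 31

31


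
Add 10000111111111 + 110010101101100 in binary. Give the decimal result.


10000111111111 + 110010101101100 = 1000011101101011 = 34667

34667


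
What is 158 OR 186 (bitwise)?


0b10011110 | 0b10111010 = 0b10111110 = 190

190


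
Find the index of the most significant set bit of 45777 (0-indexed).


0b1011001011010001. Highest set bit at position 15

15


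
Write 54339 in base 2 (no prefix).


54339 = 1101010001000011 in binary

1101010001000011


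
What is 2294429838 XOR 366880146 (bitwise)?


0b10001000110000100011100010001110 ^ 0b10101110111100010010110010010 = 0b10011101000111000001110100011100 = 2635865372

2635865372


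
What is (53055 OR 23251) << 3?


Step 1: 53055 | 23251 = 57343
Step 2: 57343 << 3 = 458744

458744


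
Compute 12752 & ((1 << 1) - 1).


12752 & 1 = 0

0


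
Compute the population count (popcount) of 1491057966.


0b1011000110111111011110100101110 has 20 set bits

20


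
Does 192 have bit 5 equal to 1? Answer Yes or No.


0b11000000, bit 5 = 0. No

No


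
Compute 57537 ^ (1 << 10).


57537 ^ (1 << 10) = 57537 ^ 1024 = 58561

58561


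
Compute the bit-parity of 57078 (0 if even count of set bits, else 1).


0b1101111011110110 has 12 ones => parity 0

0


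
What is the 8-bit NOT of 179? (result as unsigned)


~0b10110011 = 0b1001100 = 76 (8-bit unsigned)

76


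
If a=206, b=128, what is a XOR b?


206 ^ 128 = 78

78


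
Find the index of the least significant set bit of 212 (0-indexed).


0b11010100. Lowest set bit at position 2

2


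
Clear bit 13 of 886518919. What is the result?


886518919 & ~(1 << 13) = 886510727

886510727


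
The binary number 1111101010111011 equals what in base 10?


1111101010111011 in decimal = 64187

64187


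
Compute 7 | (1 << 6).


7 | (1 << 6) = 7 | 64 = 71

71


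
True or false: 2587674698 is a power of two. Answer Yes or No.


0b10011010001111001100100001001010. Multiple bits set => No

No


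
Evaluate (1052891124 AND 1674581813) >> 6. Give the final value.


Step 1: 1052891124 & 1674581813 = 583014196
Step 2: 583014196 >> 6 = 9109596

9109596


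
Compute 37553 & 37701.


0b1001001010110001 & 0b1001001101000101 = 0b1001001000000001 = 37377

37377


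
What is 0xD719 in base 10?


D719 hex = 55065 decimal

55065


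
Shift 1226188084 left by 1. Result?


0b1001001000101100010010100110100 << 1 = 0b10010010001011000100101001101000 = 2452376168

2452376168


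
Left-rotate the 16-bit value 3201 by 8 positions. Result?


Rotate 0b110010000001 left by 8 (16-bit) = 0b1000000100001100 = 33036

33036


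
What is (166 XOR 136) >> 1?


Step 1: 166 ^ 136 = 46
Step 2: 46 >> 1 = 23

23


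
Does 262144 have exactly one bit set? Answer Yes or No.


0b1000000000000000000. Only one bit set => Yes

Yes


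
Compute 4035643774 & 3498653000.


0b11110000100010110000100101111110 & 0b11010000100010010011010101001000 = 0b11010000100010010000000101001000 = 3498639688

3498639688


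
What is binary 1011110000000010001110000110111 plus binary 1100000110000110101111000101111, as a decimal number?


1011110000000010001110000110111 + 1100000110000110101111000101111 = 10111110110001000111101001100110 = 3200547430

3200547430


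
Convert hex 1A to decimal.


1A hex = 26 decimal

26


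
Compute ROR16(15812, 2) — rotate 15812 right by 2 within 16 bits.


Rotate 0b11110111000100 right by 2 (16-bit) = 0b111101110001 = 3953

3953


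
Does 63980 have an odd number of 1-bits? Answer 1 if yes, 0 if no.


0b1111100111101100 has 11 ones => parity 1

1


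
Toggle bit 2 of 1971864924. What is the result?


1971864924 ^ (1 << 2) = 1971864924 ^ 4 = 1971864920

1971864920


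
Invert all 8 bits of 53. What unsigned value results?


53 ^ 255 = 202

202


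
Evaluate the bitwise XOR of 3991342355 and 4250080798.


0b11101101111001110000110100010011 ^ 0b11111101010100110001011000011110 = 0b10000101101000001101100001101 = 280238861

280238861


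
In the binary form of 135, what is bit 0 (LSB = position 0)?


0b10000111, position 0 = 1

1


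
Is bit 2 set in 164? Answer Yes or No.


0b10100100, bit 2 = 1. Yes

Yes


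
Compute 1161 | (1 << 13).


1161 | (1 << 13) = 1161 | 8192 = 9353

9353


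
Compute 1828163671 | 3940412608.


0b1101100111101111001000001010111 | 0b11101010110111011110110011000000 = 0b11101110111111111111110011010111 = 4009753815

4009753815


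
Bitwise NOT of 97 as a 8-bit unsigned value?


~0b1100001 = 0b10011110 = 158 (8-bit unsigned)

158


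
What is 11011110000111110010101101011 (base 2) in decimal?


11011110000111110010101101011 in decimal = 465823083

465823083


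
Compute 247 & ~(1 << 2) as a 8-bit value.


247 & ~(1 << 2) = 243

243


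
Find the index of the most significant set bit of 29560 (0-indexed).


0b111001101111000. Highest set bit at position 14

14


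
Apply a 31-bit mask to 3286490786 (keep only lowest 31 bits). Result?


3286490786 & 2147483647 = 1139007138

1139007138


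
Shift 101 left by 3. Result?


0b1100101 << 3 = 0b1100101000 = 808

808


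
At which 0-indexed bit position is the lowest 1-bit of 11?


0b1011. Lowest set bit at position 0

0


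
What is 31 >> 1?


0b11111 >> 1 = 0b1111 = 15

15


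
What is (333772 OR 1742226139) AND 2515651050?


Step 1: 333772 | 1742226139 = 1742559199
Step 2: 1742559199 & 2515651050 = 97599946

97599946


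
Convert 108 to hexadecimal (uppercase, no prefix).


108 = 6C hex

6C


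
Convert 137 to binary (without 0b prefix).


137 = 10001001 in binary

10001001


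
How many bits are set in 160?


0b10100000 has 2 set bits

2


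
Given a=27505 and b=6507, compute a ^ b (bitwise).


27505 ^ 6507 = 29210

29210


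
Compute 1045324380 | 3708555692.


0b111110010011100110001001011100 | 0b11011101000011000001000110101100 = 0b11111111010011100111001111111100 = 4283331580

4283331580


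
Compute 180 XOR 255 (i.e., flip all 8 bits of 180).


180 ^ 255 = 75

75


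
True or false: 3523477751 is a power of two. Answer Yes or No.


0b11010010000001000000000011110111. Multiple bits set => No

No


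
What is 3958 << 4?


0b111101110110 << 4 = 0b1111011101100000 = 63328

63328


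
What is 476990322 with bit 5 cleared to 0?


476990322 & ~(1 << 5) = 476990290

476990290


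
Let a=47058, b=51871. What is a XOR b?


47058 ^ 51871 = 32077

32077


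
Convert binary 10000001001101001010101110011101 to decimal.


10000001001101001010101110011101 in decimal = 2167712669

2167712669


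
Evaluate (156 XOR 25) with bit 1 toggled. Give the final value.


Step 1: 156 ^ 25 = 133
Step 2: 133 ^ (1 << 1) = 133 ^ 2 = 135

135


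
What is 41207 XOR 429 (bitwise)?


0b1010000011110111 ^ 0b110101101 = 0b1010000101011010 = 41306

41306


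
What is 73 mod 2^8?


73 & 255 = 73

73


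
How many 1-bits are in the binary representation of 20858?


0b101000101111010 has 8 set bits

8


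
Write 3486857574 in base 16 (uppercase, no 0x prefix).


3486857574 = CFD53966 hex

CFD53966


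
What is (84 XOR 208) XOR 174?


Step 1: 84 ^ 208 = 132
Step 2: 132 ^ 174 = 42

42


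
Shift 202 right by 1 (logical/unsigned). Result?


0b11001010 >> 1 = 0b1100101 = 101

101


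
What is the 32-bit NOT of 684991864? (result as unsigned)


~0b101000110101000010010101111000 = 0b11010111001010111101101010000111 = 3609975431 (32-bit unsigned)

3609975431


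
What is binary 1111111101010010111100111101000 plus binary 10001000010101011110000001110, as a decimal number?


1111111101010010111100111101000 + 10001000010101011110000001110 = 10010000101101000011010111110110 = 2427729398

2427729398


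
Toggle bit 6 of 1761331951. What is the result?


1761331951 ^ (1 << 6) = 1761331951 ^ 64 = 1761331887

1761331887


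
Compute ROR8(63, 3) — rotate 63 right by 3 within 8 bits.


Rotate 0b111111 right by 3 (8-bit) = 0b11100111 = 231

231


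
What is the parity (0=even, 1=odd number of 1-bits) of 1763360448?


0b1101001000110101011111011000000 has 15 ones => parity 1

1


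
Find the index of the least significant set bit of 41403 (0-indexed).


0b1010000110111011. Lowest set bit at position 0

0


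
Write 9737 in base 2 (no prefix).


9737 = 10011000001001 in binary

10011000001001


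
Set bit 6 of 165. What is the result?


165 | (1 << 6) = 165 | 64 = 229

229


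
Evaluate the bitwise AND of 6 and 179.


0b110 & 0b10110011 = 0b10 = 2

2


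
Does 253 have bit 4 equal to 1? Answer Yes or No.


0b11111101, bit 4 = 1. Yes

Yes


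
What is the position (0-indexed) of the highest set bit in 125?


0b1111101. Highest set bit at position 6

6


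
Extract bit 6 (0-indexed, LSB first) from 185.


0b10111001, position 6 = 0

0


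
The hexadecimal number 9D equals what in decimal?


9D hex = 157 decimal

157


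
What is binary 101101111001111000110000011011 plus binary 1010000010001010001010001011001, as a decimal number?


101101111001111000110000011011 + 1010000010001010001010001011001 = 1111110001011001010000001110100 = 2116853876

2116853876


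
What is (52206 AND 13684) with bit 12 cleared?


Step 1: 52206 & 13684 = 356
Step 2: 356 & ~(1 << 12) = 356

356


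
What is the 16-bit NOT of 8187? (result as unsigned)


~0b1111111111011 = 0b1110000000000100 = 57348 (16-bit unsigned)

57348


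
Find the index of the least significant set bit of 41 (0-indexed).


0b101001. Lowest set bit at position 0

0


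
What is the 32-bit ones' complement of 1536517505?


1536517505 ^ 4294967295 = 2758449790

2758449790


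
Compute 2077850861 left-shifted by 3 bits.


0b1111011110110010111110011101101 << 3 = 0b1111011110110010111110011101101000 = 16622806888

16622806888


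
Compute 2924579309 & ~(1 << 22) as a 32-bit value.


2924579309 & ~(1 << 22) = 2920385005

2920385005


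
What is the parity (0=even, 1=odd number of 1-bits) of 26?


0b11010 has 3 ones => parity 1

1


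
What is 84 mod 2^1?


84 & 1 = 0

0


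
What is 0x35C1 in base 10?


35C1 hex = 13761 decimal

13761


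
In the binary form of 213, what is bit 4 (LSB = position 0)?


0b11010101, position 4 = 1

1


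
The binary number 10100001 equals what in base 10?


10100001 in decimal = 161

161


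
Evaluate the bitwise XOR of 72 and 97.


0b1001000 ^ 0b1100001 = 0b101001 = 41

41


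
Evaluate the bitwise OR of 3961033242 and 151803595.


0b11101100000110001001001000011010 | 0b1001000011000101011011001011 = 0b11101101000111001101011011011011 = 3978090203

3978090203


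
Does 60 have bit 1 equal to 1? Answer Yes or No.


0b111100, bit 1 = 0. No

No


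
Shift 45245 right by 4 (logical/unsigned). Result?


0b1011000010111101 >> 4 = 0b101100001011 = 2827

2827


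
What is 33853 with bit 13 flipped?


33853 ^ (1 << 13) = 33853 ^ 8192 = 42045

42045


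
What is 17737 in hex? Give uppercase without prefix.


17737 = 4549 hex

4549


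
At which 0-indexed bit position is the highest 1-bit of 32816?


0b1000000000110000. Highest set bit at position 15

15


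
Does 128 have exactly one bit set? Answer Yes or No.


0b10000000. Only one bit set => Yes

Yes


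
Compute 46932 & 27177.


0b1011011101010100 & 0b110101000101001 = 0b10001000000000 = 8704

8704


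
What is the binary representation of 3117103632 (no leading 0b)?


3117103632 = 10111001110010110011101000010000 in binary

10111001110010110011101000010000


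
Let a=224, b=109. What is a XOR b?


224 ^ 109 = 141

141


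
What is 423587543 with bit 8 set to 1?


423587543 | (1 << 8) = 423587543 | 256 = 423587799

423587799


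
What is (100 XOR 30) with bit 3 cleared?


Step 1: 100 ^ 30 = 122
Step 2: 122 & ~(1 << 3) = 114

114


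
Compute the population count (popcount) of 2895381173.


0b10101100100101000000001010110101 has 13 set bits

13


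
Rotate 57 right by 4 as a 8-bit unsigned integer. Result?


Rotate 0b111001 right by 4 (8-bit) = 0b10010011 = 147

147


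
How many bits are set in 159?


0b10011111 has 6 set bits

6


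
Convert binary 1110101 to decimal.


1110101 in decimal = 117

117


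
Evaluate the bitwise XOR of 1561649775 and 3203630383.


0b1011101000101001110001001101111 ^ 0b10111110111100111000010100101111 = 0b11100011111001110110011101000000 = 3823593280

3823593280


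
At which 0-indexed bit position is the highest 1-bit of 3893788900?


0b11101000000101101000000011100100. Highest set bit at position 31

31


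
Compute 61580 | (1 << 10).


61580 | (1 << 10) = 61580 | 1024 = 62604

62604


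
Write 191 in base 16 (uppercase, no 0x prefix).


191 = BF hex

BF


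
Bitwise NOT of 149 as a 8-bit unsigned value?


~0b10010101 = 0b1101010 = 106 (8-bit unsigned)

106


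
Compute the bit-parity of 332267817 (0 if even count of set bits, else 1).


0b10011110011100000000100101001 has 12 ones => parity 0

0


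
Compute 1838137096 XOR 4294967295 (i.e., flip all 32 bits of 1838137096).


1838137096 ^ 4294967295 = 2456830199

2456830199


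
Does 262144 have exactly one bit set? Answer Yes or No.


0b1000000000000000000. Only one bit set => Yes

Yes


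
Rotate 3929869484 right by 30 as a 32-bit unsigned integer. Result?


Rotate 0b11101010001111010000110010101100 right by 30 (32-bit) = 0b10101000111101000011001010110011 = 2834576051

2834576051


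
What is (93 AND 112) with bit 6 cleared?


Step 1: 93 & 112 = 80
Step 2: 80 & ~(1 << 6) = 16

16


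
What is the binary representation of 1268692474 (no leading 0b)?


1268692474 = 1001011100111101011010111111010 in binary

1001011100111101011010111111010


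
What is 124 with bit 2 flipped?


124 ^ (1 << 2) = 124 ^ 4 = 120

120


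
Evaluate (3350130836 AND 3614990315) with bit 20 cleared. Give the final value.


Step 1: 3350130836 & 3614990315 = 3341308032
Step 2: 3341308032 & ~(1 << 20) = 3341308032

3341308032


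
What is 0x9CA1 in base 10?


9CA1 hex = 40097 decimal

40097


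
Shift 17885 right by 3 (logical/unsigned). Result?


0b100010111011101 >> 3 = 0b100010111011 = 2235

2235


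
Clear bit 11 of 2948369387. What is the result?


2948369387 & ~(1 << 11) = 2948367339

2948367339


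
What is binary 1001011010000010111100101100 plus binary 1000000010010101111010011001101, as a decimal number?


1001011010000010111100101100 + 1000000010010101111010011001101 = 1001001101100110010001111111001 = 1236476921

1236476921


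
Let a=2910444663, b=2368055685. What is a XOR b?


2910444663 ^ 2368055685 = 542930418

542930418


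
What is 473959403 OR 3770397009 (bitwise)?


0b11100010000000000101111101011 | 0b11100000101110111011000101010001 = 0b11111100111110111011101111111011 = 4244356091

4244356091


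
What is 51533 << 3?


0b1100100101001101 << 3 = 0b1100100101001101000 = 412264

412264


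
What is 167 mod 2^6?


167 & 63 = 39

39


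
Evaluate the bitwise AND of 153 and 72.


0b10011001 & 0b1001000 = 0b1000 = 8

8


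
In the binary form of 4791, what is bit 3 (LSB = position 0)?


0b1001010110111, position 3 = 0

0


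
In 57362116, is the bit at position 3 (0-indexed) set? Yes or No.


0b11011010110100011011000100, bit 3 = 0. No

No


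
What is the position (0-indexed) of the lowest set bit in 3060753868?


0b10110110011011110110010111001100. Lowest set bit at position 2

2


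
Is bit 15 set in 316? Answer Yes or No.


0b100111100, bit 15 = 0. No

No


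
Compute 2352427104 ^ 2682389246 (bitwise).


0b10001100001101110011000001100000 ^ 0b10011111111000100000001011111110 = 0b10011110101010011001010011110 = 332739230

332739230


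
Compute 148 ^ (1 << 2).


148 ^ (1 << 2) = 148 ^ 4 = 144

144


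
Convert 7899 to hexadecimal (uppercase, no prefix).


7899 = 1EDB hex

1EDB


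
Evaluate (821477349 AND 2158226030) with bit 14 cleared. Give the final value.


Step 1: 821477349 & 2158226030 = 10660452
Step 2: 10660452 & ~(1 << 14) = 10660452

10660452


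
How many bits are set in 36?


0b100100 has 2 set bits

2


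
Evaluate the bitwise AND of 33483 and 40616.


0b1000001011001011 & 0b1001111010101000 = 0b1000001010001000 = 33416

33416


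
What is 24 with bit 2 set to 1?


24 | (1 << 2) = 24 | 4 = 28

28


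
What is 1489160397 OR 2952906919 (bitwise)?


0b1011000110000101100100011001101 | 0b10110000000000011100100010100111 = 0b11111000110000111100100011101111 = 4173580527

4173580527


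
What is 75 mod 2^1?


75 & 1 = 1

1


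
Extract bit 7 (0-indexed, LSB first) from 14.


0b1110, position 7 = 0

0


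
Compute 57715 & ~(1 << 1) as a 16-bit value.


57715 & ~(1 << 1) = 57713

57713


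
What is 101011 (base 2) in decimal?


101011 in decimal = 43

43


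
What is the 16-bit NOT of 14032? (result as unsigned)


~0b11011011010000 = 0b1100100100101111 = 51503 (16-bit unsigned)

51503


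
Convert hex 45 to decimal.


45 hex = 69 decimal

69


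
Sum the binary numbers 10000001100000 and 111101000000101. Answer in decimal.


10000001100000 + 111101000000101 = 1001101001100101 = 39525

39525


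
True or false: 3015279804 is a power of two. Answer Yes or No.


0b10110011101110011000010010111100. Multiple bits set => No

No


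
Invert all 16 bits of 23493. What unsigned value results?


23493 ^ 65535 = 42042

42042


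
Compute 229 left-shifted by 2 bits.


0b11100101 << 2 = 0b1110010100 = 916

916


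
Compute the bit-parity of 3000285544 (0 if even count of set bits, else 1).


0b10110010110101001011100101101000 has 16 ones => parity 0

0


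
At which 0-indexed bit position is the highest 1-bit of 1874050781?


0b1101111101100111011111011011101. Highest set bit at position 30

30


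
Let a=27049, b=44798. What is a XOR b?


27049 ^ 44798 = 51031

51031


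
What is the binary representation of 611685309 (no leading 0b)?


611685309 = 100100011101011001001110111101 in binary

100100011101011001001110111101


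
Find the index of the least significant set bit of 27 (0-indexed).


0b11011. Lowest set bit at position 0

0


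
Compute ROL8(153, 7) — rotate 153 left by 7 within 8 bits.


Rotate 0b10011001 left by 7 (8-bit) = 0b11001100 = 204

204


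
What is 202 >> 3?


0b11001010 >> 3 = 0b11001 = 25

25


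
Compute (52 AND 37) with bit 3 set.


Step 1: 52 & 37 = 36
Step 2: 36 | (1 << 3) = 36 | 8 = 44

44


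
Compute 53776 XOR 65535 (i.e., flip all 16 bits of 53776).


53776 ^ 65535 = 11759

11759


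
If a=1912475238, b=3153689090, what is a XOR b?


1912475238 ^ 3153689090 = 3389486180

3389486180


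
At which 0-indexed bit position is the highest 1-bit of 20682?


0b101000011001010. Highest set bit at position 14

14


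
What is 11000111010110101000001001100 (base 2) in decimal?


11000111010110101000001001100 in decimal = 418074700

418074700


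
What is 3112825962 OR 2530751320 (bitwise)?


0b10111001100010011111010001101010 | 0b10010110110110000011001101011000 = 0b10111111110110011111011101111010 = 3218732922

3218732922


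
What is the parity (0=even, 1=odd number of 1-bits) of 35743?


0b1000101110011111 has 10 ones => parity 0

0


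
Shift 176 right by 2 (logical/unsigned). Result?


0b10110000 >> 2 = 0b101100 = 44

44


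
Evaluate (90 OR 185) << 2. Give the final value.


Step 1: 90 | 185 = 251
Step 2: 251 << 2 = 1004

1004


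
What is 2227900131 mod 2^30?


2227900131 & 1073741823 = 80416483

80416483


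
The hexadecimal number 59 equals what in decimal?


59 hex = 89 decimal

89


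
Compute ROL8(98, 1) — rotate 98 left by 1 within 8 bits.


Rotate 0b1100010 left by 1 (8-bit) = 0b11000100 = 196

196


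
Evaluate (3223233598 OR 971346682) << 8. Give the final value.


Step 1: 3223233598 | 971346682 = 4194285310
Step 2: 4194285310 << 8 = 1073737039360

1073737039360


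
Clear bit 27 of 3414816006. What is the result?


3414816006 & ~(1 << 27) = 3280598278

3280598278


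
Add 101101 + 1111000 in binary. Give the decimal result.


101101 + 1111000 = 10100101 = 165

165


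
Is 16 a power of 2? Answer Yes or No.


0b10000. Only one bit set => Yes

Yes


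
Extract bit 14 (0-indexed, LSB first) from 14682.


0b11100101011010, position 14 = 0

0


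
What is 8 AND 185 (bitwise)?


0b1000 & 0b10111001 = 0b1000 = 8

8


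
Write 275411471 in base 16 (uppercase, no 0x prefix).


275411471 = 106A720F hex

106A720F


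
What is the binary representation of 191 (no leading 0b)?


191 = 10111111 in binary

10111111


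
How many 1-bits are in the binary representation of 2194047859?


0b10000010110001101000001101110011 has 14 set bits

14


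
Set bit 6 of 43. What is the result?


43 | (1 << 6) = 43 | 64 = 107

107


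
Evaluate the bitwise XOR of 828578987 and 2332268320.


0b110001011000110001110010101011 ^ 0b10001011000000111001011100100000 = 0b10111010011000001000101110001011 = 3126889355

3126889355


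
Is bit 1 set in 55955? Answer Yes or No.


0b1101101010010011, bit 1 = 1. Yes

Yes


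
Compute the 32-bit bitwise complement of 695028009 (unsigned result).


~0b101001011011010100100100101001 = 0b11010110100100101011011011010110 = 3599939286 (32-bit unsigned)

3599939286


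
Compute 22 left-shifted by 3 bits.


0b10110 << 3 = 0b10110000 = 176

176


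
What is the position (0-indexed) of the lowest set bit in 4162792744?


0b11111000000111110010110100101000. Lowest set bit at position 3

3


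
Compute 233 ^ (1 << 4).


233 ^ (1 << 4) = 233 ^ 16 = 249

249


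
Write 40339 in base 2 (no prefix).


40339 = 1001110110010011 in binary

1001110110010011


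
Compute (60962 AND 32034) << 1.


Step 1: 60962 & 32034 = 27682
Step 2: 27682 << 1 = 55364

55364


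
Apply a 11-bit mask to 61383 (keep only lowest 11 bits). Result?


61383 & 2047 = 1991

1991


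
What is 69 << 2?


0b1000101 << 2 = 0b100010100 = 276

276


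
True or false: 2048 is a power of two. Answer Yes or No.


0b100000000000. Only one bit set => Yes

Yes


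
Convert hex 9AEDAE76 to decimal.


9AEDAE76 hex = 2599267958 decimal

2599267958


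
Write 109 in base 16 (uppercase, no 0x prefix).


109 = 6D hex

6D


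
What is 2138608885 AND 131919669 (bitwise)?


0b1111111011110001001010011110101 & 0b111110111001110111100110101 = 0b111010110001000010000110101 = 123241525

123241525


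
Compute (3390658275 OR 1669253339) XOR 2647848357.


Step 1: 3390658275 | 1669253339 = 3951025915
Step 2: 3951025915 ^ 2647848357 = 1991060318

1991060318


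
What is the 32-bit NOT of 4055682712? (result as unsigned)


~0b11110001101111001100111010011000 = 0b1110010000110011000101100111 = 239284583 (32-bit unsigned)

239284583


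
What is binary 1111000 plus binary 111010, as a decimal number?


1111000 + 111010 = 10110010 = 178

178


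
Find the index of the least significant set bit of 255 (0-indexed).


0b11111111. Lowest set bit at position 0

0


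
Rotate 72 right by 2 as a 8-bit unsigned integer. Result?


Rotate 0b1001000 right by 2 (8-bit) = 0b10010 = 18

18


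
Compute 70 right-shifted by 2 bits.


0b1000110 >> 2 = 0b10001 = 17

17


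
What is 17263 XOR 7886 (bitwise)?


0b100001101101111 ^ 0b1111011001110 = 0b101110110100001 = 23969

23969


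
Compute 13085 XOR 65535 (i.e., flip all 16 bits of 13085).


13085 ^ 65535 = 52450

52450


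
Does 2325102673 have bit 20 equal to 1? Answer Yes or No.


0b10001010100101100100000001010001, bit 20 = 1. Yes

Yes


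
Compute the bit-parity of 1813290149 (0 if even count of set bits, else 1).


0b1101100000101001001110010100101 has 14 ones => parity 0

0


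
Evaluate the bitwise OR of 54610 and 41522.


0b1101010101010010 | 0b1010001000110010 = 0b1111011101110010 = 63346

63346


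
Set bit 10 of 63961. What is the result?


63961 | (1 << 10) = 63961 | 1024 = 64985

64985


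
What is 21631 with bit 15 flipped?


21631 ^ (1 << 15) = 21631 ^ 32768 = 54399

54399


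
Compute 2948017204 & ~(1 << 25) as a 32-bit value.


2948017204 & ~(1 << 25) = 2914462772

2914462772


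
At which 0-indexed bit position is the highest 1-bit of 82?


0b1010010. Highest set bit at position 6

6


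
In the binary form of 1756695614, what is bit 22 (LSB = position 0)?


0b1101000101101010000110000111110, position 22 = 0

0


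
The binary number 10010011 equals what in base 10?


10010011 in decimal = 147

147


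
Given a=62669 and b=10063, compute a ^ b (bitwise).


62669 ^ 10063 = 54146

54146


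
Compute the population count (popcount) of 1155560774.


0b1000100111000000111010101000110 has 13 set bits

13


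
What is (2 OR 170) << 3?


Step 1: 2 | 170 = 170
Step 2: 170 << 3 = 1360

1360


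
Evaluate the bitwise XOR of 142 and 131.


0b10001110 ^ 0b10000011 = 0b1101 = 13

13


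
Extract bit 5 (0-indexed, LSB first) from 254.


0b11111110, position 5 = 1

1


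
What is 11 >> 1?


0b1011 >> 1 = 0b101 = 5

5


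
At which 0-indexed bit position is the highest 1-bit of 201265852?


0b1011111111110001001010111100. Highest set bit at position 27

27


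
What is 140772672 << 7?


0b1000011001000000010101000000 << 7 = 0b10000110010000000101010000000000000 = 18018902016

18018902016


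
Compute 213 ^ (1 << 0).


213 ^ (1 << 0) = 213 ^ 1 = 212

212


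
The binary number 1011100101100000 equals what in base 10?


1011100101100000 in decimal = 47456

47456


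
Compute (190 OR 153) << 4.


Step 1: 190 | 153 = 191
Step 2: 191 << 4 = 3056

3056


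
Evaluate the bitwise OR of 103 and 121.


0b1100111 | 0b1111001 = 0b1111111 = 127

127


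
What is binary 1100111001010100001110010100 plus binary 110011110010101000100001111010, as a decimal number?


1100111001010100001110010100 + 110011110010101000100001111010 = 1000000101011111100110000001110 = 1085262862

1085262862
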